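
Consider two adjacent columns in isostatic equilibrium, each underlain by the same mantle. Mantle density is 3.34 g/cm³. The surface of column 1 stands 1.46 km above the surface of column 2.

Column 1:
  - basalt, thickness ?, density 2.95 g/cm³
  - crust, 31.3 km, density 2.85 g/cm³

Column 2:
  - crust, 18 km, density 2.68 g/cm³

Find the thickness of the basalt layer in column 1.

3.64 km

Take the compensation level at the base of the deeper column (depth z_c below the surface of column 1) and equate Σ ρ_i t_i down to z_c; mantle fills any gap and the z_c terms cancel.
Column 1: x×2.95 + 31.3×2.85 + (z_c − 31.3 − x)×3.34
Column 2: 1.46×0 + 18×2.68 + (z_c − 1.46 − 18)×3.34
The z_c×3.34 term appears on both sides and cancels. Collect the known terms of each column as K = Σ(ρt)_known − 3.34 × (depth of known layers): K_1 = 89.205 − 3.34×31.3 = −15.337; K_2 = 48.24 − 3.34×(1.46 + 18) = −16.7564.
Balance: K_1 − x×(3.34 − 2.95) = K_2, so x = (K_1 − K_2)/(3.34 − 2.95) = 1.4194/0.39 = 3.64 km.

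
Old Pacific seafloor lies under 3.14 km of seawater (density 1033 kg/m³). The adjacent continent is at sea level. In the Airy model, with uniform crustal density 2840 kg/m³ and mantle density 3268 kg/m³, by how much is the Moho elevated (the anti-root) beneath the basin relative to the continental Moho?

For local isostatic compensation: replacing crust with seawater at the top is compensated by replacing crust with mantle at the base: d (ρ_c − ρ_w) = a (ρ_m − ρ_c).
a = d (ρ_c − ρ_w)/(ρ_m − ρ_c) = 3.14 km × 1807/428 = 13.3 km.

13.3 km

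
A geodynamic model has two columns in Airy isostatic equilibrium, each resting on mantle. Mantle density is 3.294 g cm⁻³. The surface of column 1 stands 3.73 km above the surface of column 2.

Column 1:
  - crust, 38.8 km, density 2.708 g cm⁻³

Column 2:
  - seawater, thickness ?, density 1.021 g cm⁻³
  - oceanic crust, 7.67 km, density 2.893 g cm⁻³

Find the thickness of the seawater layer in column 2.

3.24 km

Take the compensation level at the base of the deeper column (depth z_c below the surface of column 1) and equate Σ ρ_i t_i down to z_c; mantle fills any gap and the z_c terms cancel.
Column 1: 38.8×2.708 + (z_c − 38.8)×3.294
Column 2: 3.73×0 + x×1.021 + 7.67×2.893 + (z_c − 3.73 − 7.67 − x)×3.294
The z_c×3.294 term appears on both sides and cancels. Collect the known terms of each column as K = Σ(ρt)_known − 3.294 × (depth of known layers): K_1 = 105.0704 − 3.294×38.8 = −22.7368; K_2 = 22.18931 − 3.294×(3.73 + 7.67) = −15.36229.
Balance: K_1 = K_2 − x×(3.294 − 1.021), so x = (K_2 − K_1)/(3.294 − 1.021) = 7.37451/2.273 = 3.24 km.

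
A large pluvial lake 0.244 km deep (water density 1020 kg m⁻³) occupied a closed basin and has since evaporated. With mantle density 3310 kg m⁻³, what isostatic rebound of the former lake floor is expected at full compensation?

u = d ρ_w/ρ_m = 0.244 km × 1020/3310 = 0.0752 km.

0.0752 km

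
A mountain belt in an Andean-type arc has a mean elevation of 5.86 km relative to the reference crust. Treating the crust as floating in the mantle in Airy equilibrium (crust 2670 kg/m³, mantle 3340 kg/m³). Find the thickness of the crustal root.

By Archimedes' principle applied to the lithosphere: the weight of the topography is balanced by the buoyancy of the root, ρ_c h = (ρ_m − ρ_c) r.
r = h · ρ_c / (ρ_m − ρ_c) = 5.86 km × 2670 / (3340 − 2670) = 23.4 km.

23.4 km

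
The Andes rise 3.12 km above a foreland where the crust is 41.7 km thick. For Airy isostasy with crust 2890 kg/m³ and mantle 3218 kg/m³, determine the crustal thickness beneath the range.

Root depth r = h ρ_c / (ρ_m − ρ_c) = 3.12 km × 2890 / 328 = 27.49 km.
Total thickness = T + h + r = 41.7 km + 3.12 km + 27.49 km = 72.3 km.

72.3 km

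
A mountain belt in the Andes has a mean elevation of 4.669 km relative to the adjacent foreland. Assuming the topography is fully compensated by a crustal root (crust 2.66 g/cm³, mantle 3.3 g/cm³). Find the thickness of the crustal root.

19.4 km

Equating mass per unit area of the two columns: the weight of the topography is balanced by the buoyancy of the root, ρ_c h = (ρ_m − ρ_c) r.
r = h · ρ_c / (ρ_m − ρ_c) = 4.669 km × 2.66 / (3.3 − 2.66) = 19.4 km.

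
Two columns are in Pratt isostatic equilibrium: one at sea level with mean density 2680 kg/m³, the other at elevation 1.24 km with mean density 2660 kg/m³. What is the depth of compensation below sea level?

165 km

ρ_ref D = ρ (D + h) → D (ρ_ref − ρ) = ρ h.
D = ρ h/(ρ_ref − ρ) = 2660 × 1.24 km/(2680 − 2660) = 165 km.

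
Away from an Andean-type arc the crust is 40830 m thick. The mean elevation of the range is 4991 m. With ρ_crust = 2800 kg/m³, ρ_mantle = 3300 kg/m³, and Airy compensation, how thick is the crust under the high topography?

Root depth r = h ρ_c / (ρ_m − ρ_c) = 4991 m × 2800 / 500 = 27950 m.
Total thickness = T + h + r = 40830 m + 4991 m + 27950 m = 73800 m.

73800 m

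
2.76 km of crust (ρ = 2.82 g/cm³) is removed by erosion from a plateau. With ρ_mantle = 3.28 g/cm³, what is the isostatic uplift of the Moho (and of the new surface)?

Unloading: uplift u = e ρ_c/ρ_m = 2.76 km × 2.82/3.28 = 2.37 km.

2.37 km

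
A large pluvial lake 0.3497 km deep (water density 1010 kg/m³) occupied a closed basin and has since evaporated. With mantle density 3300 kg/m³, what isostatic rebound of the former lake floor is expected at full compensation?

u = d ρ_w/ρ_m = 0.3497 km × 1010/3300 = 0.107 km.

0.107 km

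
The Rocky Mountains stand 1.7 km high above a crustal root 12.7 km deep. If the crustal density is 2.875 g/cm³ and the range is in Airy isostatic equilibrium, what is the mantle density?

Airy balance: ρ_c h = (ρ_m − ρ_c) r → ρ_m = ρ_c (1 + h/r).
ρ_m = 2.875 × (1 + 1.7 km/12.7 km) = 3.26 g/cm³.

3.26 g/cm³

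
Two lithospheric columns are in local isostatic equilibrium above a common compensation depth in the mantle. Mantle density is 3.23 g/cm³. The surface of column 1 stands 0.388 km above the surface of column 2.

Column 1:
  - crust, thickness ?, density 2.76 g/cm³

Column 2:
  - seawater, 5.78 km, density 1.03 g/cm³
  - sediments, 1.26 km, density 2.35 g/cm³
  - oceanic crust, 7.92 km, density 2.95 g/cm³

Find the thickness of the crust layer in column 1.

Take the compensation level at the base of the deeper column (depth z_c below the surface of column 1) and equate Σ ρ_i t_i down to z_c; mantle fills any gap and the z_c terms cancel.
Column 1: x×2.76 + (z_c − 0 − x)×3.23
Column 2: 0.388×0 + 5.78×1.03 + 1.26×2.35 + 7.92×2.95 + (z_c − 0.388 − 14.96)×3.23
The z_c×3.23 term appears on both sides and cancels. Collect the known terms of each column as K = Σ(ρt)_known − 3.23 × (depth of known layers): K_1 = 0 − 3.23×0 = 0; K_2 = 32.2784 − 3.23×(0.388 + 14.96) = −17.29564.
Balance: K_1 − x×(3.23 − 2.76) = K_2, so x = (K_1 − K_2)/(3.23 − 2.76) = 17.2956/0.47 = 36.8 km.

36.8 km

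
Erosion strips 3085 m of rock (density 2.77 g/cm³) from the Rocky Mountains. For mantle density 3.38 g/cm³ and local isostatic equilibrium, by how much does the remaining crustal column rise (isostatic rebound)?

2530 m

Unloading: uplift u = e ρ_c/ρ_m = 3085 m × 2.77/3.38 = 2530 m.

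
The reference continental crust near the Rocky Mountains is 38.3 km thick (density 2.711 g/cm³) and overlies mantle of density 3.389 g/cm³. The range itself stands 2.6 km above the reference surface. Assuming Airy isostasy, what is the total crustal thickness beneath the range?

51.3 km

Root depth r = h ρ_c / (ρ_m − ρ_c) = 2.6 km × 2.711 / 0.678 = 10.4 km.
Total thickness = T + h + r = 38.3 km + 2.6 km + 10.4 km = 51.3 km.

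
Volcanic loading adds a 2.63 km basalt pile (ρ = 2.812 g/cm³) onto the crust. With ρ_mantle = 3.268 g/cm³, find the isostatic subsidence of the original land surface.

2.26 km

Subaerial loading: s = t ρ_load / ρ_m.
s = 2.63 km × 2.812/3.268 = 2.26 km.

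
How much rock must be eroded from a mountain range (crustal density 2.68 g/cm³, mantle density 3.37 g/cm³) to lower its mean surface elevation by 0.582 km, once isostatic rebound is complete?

2.84 km

Net drop Δ = e − u = e − e ρ_c/ρ_m = e (ρ_m − ρ_c)/ρ_m.
e = Δ ρ_m/(ρ_m − ρ_c) = 0.582 km × 3.37/0.69 = 2.84 km.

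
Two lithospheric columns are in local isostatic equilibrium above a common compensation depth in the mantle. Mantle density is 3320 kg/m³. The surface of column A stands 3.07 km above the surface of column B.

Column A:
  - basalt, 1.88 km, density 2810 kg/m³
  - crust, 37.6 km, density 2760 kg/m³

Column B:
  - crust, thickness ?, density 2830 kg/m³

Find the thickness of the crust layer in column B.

24.1 km

Take the compensation level at the base of the deeper column (depth z_c below the surface of column A) and equate Σ ρ_i t_i down to z_c; mantle fills any gap and the z_c terms cancel.
Column A: 1.88×2810 + 37.6×2760 + (z_c − 39.48)×3320
Column B: 3.07×0 + x×2830 + (z_c − 3.07 − 0 − x)×3320
The z_c×3320 term appears on both sides and cancels. Collect the known terms of each column as K = Σ(ρt)_known − 3320 × (depth of known layers): K_A = 109058.8 − 3320×39.48 = −22014.8; K_B = 0 − 3320×(3.07 + 0) = −10192.4.
Balance: K_A = K_B − x×(3320 − 2830), so x = (K_B − K_A)/(3320 − 2830) = 11822.4/490 = 24.1 km.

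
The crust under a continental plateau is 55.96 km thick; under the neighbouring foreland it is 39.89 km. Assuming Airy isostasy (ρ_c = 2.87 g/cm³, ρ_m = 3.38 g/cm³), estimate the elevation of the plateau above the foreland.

2.42 km

Excess crust Δ = 55.96 km − 39.89 km = 16.07 km, split between elevation h and root r with h + r = Δ.
Airy balance ρ_c h = (ρ_m − ρ_c) r gives r = h ρ_c/(ρ_m − ρ_c), so h (1 + ρ_c/(ρ_m − ρ_c)) = Δ, i.e. h = Δ (ρ_m − ρ_c)/ρ_m.
h = 16.07 km × 0.51/3.38 = 2.42 km.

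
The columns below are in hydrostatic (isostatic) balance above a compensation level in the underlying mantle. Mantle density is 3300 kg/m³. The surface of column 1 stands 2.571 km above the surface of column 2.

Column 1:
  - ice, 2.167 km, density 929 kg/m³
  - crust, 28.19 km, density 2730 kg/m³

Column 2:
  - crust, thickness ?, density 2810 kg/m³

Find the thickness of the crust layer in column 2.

26 km

Take the compensation level at the base of the deeper column (depth z_c below the surface of column 1) and equate Σ ρ_i t_i down to z_c; mantle fills any gap and the z_c terms cancel.
Column 1: 2.167×929 + 28.19×2730 + (z_c − 30.357)×3300
Column 2: 2.571×0 + x×2810 + (z_c − 2.571 − 0 − x)×3300
The z_c×3300 term appears on both sides and cancels. Collect the known terms of each column as K = Σ(ρt)_known − 3300 × (depth of known layers): K_1 = 78971.843 − 3300×30.357 = −21206.257; K_2 = 0 − 3300×(2.571 + 0) = −8484.3.
Balance: K_1 = K_2 − x×(3300 − 2810), so x = (K_2 − K_1)/(3300 − 2810) = 12722/490 = 26 km.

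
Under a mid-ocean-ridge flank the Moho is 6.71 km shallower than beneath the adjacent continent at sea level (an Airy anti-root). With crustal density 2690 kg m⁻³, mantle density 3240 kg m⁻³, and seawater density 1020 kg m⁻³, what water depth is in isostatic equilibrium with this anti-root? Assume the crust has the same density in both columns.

2.21 km

Replacing a thickness d of crust by seawater at the top must be balanced by replacing crust with mantle at the base: d (ρ_c − ρ_w) = a (ρ_m − ρ_c).
d = a (ρ_m − ρ_c)/(ρ_c − ρ_w) = 6.71 km × 550/1670 = 2.21 km.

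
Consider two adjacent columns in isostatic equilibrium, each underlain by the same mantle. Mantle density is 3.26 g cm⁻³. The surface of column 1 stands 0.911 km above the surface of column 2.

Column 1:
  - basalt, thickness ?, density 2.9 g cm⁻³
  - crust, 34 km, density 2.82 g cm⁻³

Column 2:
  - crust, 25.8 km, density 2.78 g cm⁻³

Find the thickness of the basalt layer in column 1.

Take the compensation level at the base of the deeper column (depth z_c below the surface of column 1) and equate Σ ρ_i t_i down to z_c; mantle fills any gap and the z_c terms cancel.
Column 1: x×2.9 + 34×2.82 + (z_c − 34 − x)×3.26
Column 2: 0.911×0 + 25.8×2.78 + (z_c − 0.911 − 25.8)×3.26
The z_c×3.26 term appears on both sides and cancels. Collect the known terms of each column as K = Σ(ρt)_known − 3.26 × (depth of known layers): K_1 = 95.88 − 3.26×34 = −14.96; K_2 = 71.724 − 3.26×(0.911 + 25.8) = −15.35386.
Balance: K_1 − x×(3.26 − 2.9) = K_2, so x = (K_1 − K_2)/(3.26 − 2.9) = 0.39386/0.36 = 1.09 km.

1.09 km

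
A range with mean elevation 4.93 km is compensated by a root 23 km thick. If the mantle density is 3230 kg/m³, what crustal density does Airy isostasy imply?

ρ_c h = (ρ_m − ρ_c) r → ρ_c (h + r) = ρ_m r → ρ_c = ρ_m r / (h + r).
ρ_c = 3230 × 23 km / (4.93 km + 23 km) = 2660 kg/m³.

2660 kg/m³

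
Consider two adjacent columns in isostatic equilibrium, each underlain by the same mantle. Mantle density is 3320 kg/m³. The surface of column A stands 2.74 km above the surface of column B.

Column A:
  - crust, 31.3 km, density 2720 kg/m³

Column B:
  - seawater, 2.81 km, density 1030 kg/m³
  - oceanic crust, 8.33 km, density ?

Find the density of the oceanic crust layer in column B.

2930 kg/m³

Take the compensation level at the base of the deeper column (depth z_c below the surface of column A) and equate Σ ρ_i t_i down to z_c; mantle fills any gap and the z_c terms cancel.
Column A: 31.3×2720 + (z_c − 31.3)×3320
Column B: 2.74×0 + 2.81×1030 + 8.33×ρ + (z_c − 2.74 − 11.14)×3320
The z_c×3320 term appears on both sides and cancels. Collect the known terms of each column as K = Σ(ρt)_known − 3320 × (depth of known layers): K_A = 85136 − 3320×31.3 = −18780; K_B = 2894.3 − 3320×(2.74 + 11.14) = −43187.3.
Balance: K_A = K_B + 8.33×ρ, so ρ = (K_A − K_B)/8.33 = 24407.3/8.33 = 2930 kg/m³.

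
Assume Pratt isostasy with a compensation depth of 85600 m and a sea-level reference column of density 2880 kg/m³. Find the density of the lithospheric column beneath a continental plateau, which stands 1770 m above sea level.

2820 kg/m³

Pratt balance: ρ_ref D = ρ (D + h).
ρ = ρ_ref D/(D + h) = 2880 × 85600 m/(85600 m + 1770 m) = 2820 kg/m³.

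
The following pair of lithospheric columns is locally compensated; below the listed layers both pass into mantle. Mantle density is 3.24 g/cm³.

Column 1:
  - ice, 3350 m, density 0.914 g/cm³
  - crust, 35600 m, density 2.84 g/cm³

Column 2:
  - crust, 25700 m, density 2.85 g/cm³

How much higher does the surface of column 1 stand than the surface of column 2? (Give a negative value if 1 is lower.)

3710 m

For any compensation level in the mantle, the mantle terms cancel and isostasy reduces to e = (Σt_1 − Σt_2) − (Σ(ρt)_1 − Σ(ρt)_2) / ρ_m.
Σt_1 = 38950 m; Σt_2 = 25700 m; Σ(ρt)_1 = 104165.9; Σ(ρt)_2 = 73245 (in m·g/cm³).
e = (38950 − 25700) − (104165.9 − 73245) / 3.24 = 3710 m.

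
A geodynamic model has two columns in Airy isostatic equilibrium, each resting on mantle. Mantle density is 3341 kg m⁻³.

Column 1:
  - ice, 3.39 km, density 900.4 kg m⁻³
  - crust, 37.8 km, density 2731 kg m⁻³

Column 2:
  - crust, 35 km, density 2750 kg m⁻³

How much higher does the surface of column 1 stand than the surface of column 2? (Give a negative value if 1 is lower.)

3.19 km

For any compensation level in the mantle, the mantle terms cancel and isostasy reduces to e = (Σt_1 − Σt_2) − (Σ(ρt)_1 − Σ(ρt)_2) / ρ_m.
Σt_1 = 41.19 km; Σt_2 = 35 km; Σ(ρt)_1 = 106284.156; Σ(ρt)_2 = 96250 (in km·kg m⁻³).
e = (41.19 − 35) − (106284.156 − 96250) / 3341 = 3.19 km.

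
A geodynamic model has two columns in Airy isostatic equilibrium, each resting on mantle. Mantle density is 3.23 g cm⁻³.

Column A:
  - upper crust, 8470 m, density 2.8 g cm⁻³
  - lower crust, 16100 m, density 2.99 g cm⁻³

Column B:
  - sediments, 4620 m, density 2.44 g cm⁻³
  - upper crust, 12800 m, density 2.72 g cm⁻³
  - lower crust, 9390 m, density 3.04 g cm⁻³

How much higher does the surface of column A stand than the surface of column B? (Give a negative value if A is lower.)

For any compensation level in the mantle, the mantle terms cancel and isostasy reduces to e = (Σt_A − Σt_B) − (Σ(ρt)_A − Σ(ρt)_B) / ρ_m.
Σt_A = 24570 m; Σt_B = 26810 m; Σ(ρt)_A = 71855; Σ(ρt)_B = 74634.4 (in m·g cm⁻³).
e = (24570 − 26810) − (71855 − 74634.4) / 3.23 = −1380 m.

−1380 m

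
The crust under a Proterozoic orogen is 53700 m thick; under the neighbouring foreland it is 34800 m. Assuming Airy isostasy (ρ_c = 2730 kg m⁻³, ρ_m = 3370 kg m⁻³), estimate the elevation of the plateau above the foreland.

Excess crust Δ = 53700 m − 34800 m = 18900 m, split between elevation h and root r with h + r = Δ.
Airy balance ρ_c h = (ρ_m − ρ_c) r gives r = h ρ_c/(ρ_m − ρ_c), so h (1 + ρ_c/(ρ_m − ρ_c)) = Δ, i.e. h = Δ (ρ_m − ρ_c)/ρ_m.
h = 18900 m × 640/3370 = 3590 m.

3590 m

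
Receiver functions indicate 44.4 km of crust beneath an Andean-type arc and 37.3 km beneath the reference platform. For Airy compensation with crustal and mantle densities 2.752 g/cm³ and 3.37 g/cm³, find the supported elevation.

Excess crust Δ = 44.4 km − 37.3 km = 7.1 km, split between elevation h and root r with h + r = Δ.
Airy balance ρ_c h = (ρ_m − ρ_c) r gives r = h ρ_c/(ρ_m − ρ_c), so h (1 + ρ_c/(ρ_m − ρ_c)) = Δ, i.e. h = Δ (ρ_m − ρ_c)/ρ_m.
h = 7.1 km × 0.618/3.37 = 1.3 km.

1.3 km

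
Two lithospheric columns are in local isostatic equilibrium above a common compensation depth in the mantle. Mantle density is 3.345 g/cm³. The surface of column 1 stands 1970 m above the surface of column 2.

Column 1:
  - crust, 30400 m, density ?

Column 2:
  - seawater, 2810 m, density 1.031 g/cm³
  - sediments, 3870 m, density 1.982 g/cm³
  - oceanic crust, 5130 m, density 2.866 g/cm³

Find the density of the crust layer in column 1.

Take the compensation level at the base of the deeper column (depth z_c below the surface of column 1) and equate Σ ρ_i t_i down to z_c; mantle fills any gap and the z_c terms cancel.
Column 1: 30400×ρ + (z_c − 30400)×3.345
Column 2: 1970×0 + 2810×1.031 + 3870×1.982 + 5130×2.866 + (z_c − 1970 − 11810)×3.345
The z_c×3.345 term appears on both sides and cancels. Collect the known terms of each column as K = Σ(ρt)_known − 3.345 × (depth of known layers): K_1 = 0 − 3.345×30400 = −101688; K_2 = 25270.03 − 3.345×(1970 + 11810) = −20824.07.
Balance: K_1 + 30400×ρ = K_2, so ρ = (K_2 − K_1)/30400 = 80863.9/30400 = 2.66 g/cm³.

2.66 g/cm³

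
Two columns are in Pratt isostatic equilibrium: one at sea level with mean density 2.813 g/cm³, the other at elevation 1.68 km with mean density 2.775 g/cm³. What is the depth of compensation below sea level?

ρ_ref D = ρ (D + h) → D (ρ_ref − ρ) = ρ h.
D = ρ h/(ρ_ref − ρ) = 2.775 × 1.68 km/(2.813 − 2.775) = 123 km.

123 km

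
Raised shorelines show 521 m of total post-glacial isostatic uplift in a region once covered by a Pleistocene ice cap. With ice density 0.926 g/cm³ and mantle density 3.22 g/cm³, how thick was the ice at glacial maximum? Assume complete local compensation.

u = t ρ_ice/ρ_m → t = u ρ_m/ρ_ice = 521 m × 3.22/0.926 = 1810 m.

1810 m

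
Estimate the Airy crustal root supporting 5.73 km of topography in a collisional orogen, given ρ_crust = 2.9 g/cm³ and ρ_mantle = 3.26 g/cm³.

46.2 km

By Archimedes' principle applied to the lithosphere: the weight of the topography is balanced by the buoyancy of the root, ρ_c h = (ρ_m − ρ_c) r.
r = h · ρ_c / (ρ_m − ρ_c) = 5.73 km × 2.9 / (3.26 − 2.9) = 46.2 km.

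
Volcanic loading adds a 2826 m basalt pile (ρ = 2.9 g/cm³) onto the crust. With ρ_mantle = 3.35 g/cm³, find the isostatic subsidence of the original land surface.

Subaerial loading: s = t ρ_load / ρ_m.
s = 2826 m × 2.9/3.35 = 2450 m.

2450 m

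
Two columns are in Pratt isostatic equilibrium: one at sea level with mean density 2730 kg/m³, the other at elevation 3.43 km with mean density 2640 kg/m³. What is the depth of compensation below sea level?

101 km

ρ_ref D = ρ (D + h) → D (ρ_ref − ρ) = ρ h.
D = ρ h/(ρ_ref − ρ) = 2640 × 3.43 km/(2730 − 2640) = 101 km.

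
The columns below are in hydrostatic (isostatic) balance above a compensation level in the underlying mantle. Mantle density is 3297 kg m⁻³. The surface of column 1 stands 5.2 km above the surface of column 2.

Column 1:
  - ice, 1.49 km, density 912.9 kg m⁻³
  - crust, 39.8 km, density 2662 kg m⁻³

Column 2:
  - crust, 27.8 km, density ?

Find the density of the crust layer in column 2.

Take the compensation level at the base of the deeper column (depth z_c below the surface of column 1) and equate Σ ρ_i t_i down to z_c; mantle fills any gap and the z_c terms cancel.
Column 1: 1.49×912.9 + 39.8×2662 + (z_c − 41.29)×3297
Column 2: 5.2×0 + 27.8×ρ + (z_c − 5.2 − 27.8)×3297
The z_c×3297 term appears on both sides and cancels. Collect the known terms of each column as K = Σ(ρt)_known − 3297 × (depth of known layers): K_1 = 107307.821 − 3297×41.29 = −28825.309; K_2 = 0 − 3297×(5.2 + 27.8) = −108801.
Balance: K_1 = K_2 + 27.8×ρ, so ρ = (K_1 − K_2)/27.8 = 79975.7/27.8 = 2880 kg m⁻³.

2880 kg m⁻³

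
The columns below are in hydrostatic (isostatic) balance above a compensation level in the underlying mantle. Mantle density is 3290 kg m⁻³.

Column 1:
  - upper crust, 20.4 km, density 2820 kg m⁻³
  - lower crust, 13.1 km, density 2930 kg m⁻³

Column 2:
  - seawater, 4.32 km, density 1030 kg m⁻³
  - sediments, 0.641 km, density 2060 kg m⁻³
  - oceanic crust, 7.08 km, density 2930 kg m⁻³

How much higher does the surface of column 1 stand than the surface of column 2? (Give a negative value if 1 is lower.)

For any compensation level in the mantle, the mantle terms cancel and isostasy reduces to e = (Σt_1 − Σt_2) − (Σ(ρt)_1 − Σ(ρt)_2) / ρ_m.
Σt_1 = 33.5 km; Σt_2 = 12.041 km; Σ(ρt)_1 = 95911; Σ(ρt)_2 = 26514.46 (in km·kg m⁻³).
e = (33.5 − 12.041) − (95911 − 26514.46) / 3290 = 0.366 km.

0.366 km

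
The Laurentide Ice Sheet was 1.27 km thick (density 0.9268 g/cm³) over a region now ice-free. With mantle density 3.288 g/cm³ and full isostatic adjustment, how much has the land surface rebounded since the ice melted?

Removing the load lets mantle flow back in; uplift u satisfies ρ_ice t = ρ_m u.
u = t ρ_ice/ρ_m = 1.27 km × 0.9268/3.288 = 0.358 km.

0.358 km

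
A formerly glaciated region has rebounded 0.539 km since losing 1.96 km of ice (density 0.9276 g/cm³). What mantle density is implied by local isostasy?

3.37 g/cm³

ρ_m = ρ_ice t / u = 0.9276 × 1.96 km/0.539 km = 3.37 g/cm³.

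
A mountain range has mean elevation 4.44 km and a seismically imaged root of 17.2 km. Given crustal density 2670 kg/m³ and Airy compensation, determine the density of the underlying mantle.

3360 kg/m³

Airy balance: ρ_c h = (ρ_m − ρ_c) r → ρ_m = ρ_c (1 + h/r).
ρ_m = 2670 × (1 + 4.44 km/17.2 km) = 3360 kg/m³.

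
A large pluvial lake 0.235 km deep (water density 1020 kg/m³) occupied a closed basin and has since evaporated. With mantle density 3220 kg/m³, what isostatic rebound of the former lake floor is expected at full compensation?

0.0744 km

u = d ρ_w/ρ_m = 0.235 km × 1020/3220 = 0.0744 km.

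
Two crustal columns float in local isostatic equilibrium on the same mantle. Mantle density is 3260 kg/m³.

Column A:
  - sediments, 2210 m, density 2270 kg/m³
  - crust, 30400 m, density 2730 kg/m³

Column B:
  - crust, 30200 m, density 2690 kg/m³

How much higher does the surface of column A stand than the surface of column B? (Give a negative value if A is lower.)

333 m

For any compensation level in the mantle, the mantle terms cancel and isostasy reduces to e = (Σt_A − Σt_B) − (Σ(ρt)_A − Σ(ρt)_B) / ρ_m.
Σt_A = 32610 m; Σt_B = 30200 m; Σ(ρt)_A = 88008700; Σ(ρt)_B = 81238000 (in m·kg/m³).
e = (32610 − 30200) − (88008700 − 81238000) / 3260 = 333 m.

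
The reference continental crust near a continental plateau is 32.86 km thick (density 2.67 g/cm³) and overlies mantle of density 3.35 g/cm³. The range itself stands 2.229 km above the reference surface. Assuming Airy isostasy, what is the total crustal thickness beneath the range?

Root depth r = h ρ_c / (ρ_m − ρ_c) = 2.229 km × 2.67 / 0.68 = 8.752 km.
Total thickness = T + h + r = 32.86 km + 2.229 km + 8.752 km = 43.8 km.

43.8 km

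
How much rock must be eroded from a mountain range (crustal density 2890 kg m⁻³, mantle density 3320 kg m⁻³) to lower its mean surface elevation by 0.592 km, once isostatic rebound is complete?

Net drop Δ = e − u = e − e ρ_c/ρ_m = e (ρ_m − ρ_c)/ρ_m.
e = Δ ρ_m/(ρ_m − ρ_c) = 0.592 km × 3320/430 = 4.57 km.

4.57 km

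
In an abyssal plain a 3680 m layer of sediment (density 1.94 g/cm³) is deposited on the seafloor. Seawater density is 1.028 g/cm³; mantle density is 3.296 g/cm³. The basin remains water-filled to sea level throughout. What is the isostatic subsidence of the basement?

1480 m

Submarine loading: the sediment displaces seawater, and the subsidence is in turn flooded, so s (ρ_m − ρ_w) = t (ρ_sed − ρ_w).
s = 3680 m × (1.94 − 1.028) / (3.296 − 1.028) = 1480 m.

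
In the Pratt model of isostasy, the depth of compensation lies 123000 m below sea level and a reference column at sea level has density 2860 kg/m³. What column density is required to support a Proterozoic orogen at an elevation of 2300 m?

2810 kg/m³

Pratt balance: ρ_ref D = ρ (D + h).
ρ = ρ_ref D/(D + h) = 2860 × 123000 m/(123000 m + 2300 m) = 2810 kg/m³.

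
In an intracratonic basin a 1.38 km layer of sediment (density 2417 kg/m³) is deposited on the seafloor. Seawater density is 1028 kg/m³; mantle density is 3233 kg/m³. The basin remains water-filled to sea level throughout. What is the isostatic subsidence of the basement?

0.869 km

Submarine loading: the sediment displaces seawater, and the subsidence is in turn flooded, so s (ρ_m − ρ_w) = t (ρ_sed − ρ_w).
s = 1.38 km × (2417 − 1028) / (3233 − 1028) = 0.869 km.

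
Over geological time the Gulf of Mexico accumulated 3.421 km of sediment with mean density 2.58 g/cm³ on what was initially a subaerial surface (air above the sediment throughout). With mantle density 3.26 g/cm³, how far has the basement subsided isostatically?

2.71 km

Subaerial load: s = t ρ_sed / ρ_m = 3.421 km × 2.58/3.26 = 2.71 km.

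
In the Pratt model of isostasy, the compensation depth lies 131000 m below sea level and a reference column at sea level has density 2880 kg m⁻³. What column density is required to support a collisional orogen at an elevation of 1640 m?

2840 kg m⁻³

Pratt balance: ρ_ref D = ρ (D + h).
ρ = ρ_ref D/(D + h) = 2880 × 131000 m/(131000 m + 1640 m) = 2840 kg m⁻³.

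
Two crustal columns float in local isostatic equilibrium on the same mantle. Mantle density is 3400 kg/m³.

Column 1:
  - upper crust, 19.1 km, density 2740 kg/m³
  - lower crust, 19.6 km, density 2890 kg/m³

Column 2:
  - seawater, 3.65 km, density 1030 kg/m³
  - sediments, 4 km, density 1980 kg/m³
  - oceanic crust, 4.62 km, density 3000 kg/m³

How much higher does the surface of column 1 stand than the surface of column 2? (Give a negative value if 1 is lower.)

For any compensation level in the mantle, the mantle terms cancel and isostasy reduces to e = (Σt_1 − Σt_2) − (Σ(ρt)_1 − Σ(ρt)_2) / ρ_m.
Σt_1 = 38.7 km; Σt_2 = 12.27 km; Σ(ρt)_1 = 108978; Σ(ρt)_2 = 25539.5 (in km·kg/m³).
e = (38.7 − 12.27) − (108978 − 25539.5) / 3400 = 1.89 km.

1.89 km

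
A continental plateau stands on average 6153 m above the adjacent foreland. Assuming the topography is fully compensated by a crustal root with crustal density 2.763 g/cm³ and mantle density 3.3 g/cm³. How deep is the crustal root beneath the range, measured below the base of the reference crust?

31700 m

Balancing pressure at the compensation depth: the weight of the topography is balanced by the buoyancy of the root, ρ_c h = (ρ_m − ρ_c) r.
r = h · ρ_c / (ρ_m − ρ_c) = 6153 m × 2.763 / (3.3 − 2.763) = 31700 m.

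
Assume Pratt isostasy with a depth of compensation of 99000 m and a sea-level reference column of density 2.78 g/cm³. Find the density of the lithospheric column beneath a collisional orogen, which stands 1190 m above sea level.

Pratt balance: ρ_ref D = ρ (D + h).
ρ = ρ_ref D/(D + h) = 2.78 × 99000 m/(99000 m + 1190 m) = 2.75 g/cm³.

2.75 g/cm³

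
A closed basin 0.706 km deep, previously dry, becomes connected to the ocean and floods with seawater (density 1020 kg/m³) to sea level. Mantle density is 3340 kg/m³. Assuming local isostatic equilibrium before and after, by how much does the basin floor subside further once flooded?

After flooding the water column is d + s deep. Its weight must equal the weight of mantle displaced by the extra subsidence s: (d + s) ρ_w = s ρ_m.
s = d ρ_w / (ρ_m − ρ_w) = 0.706 km × 1020/(3340 − 1020) = 0.31 km.

0.31 km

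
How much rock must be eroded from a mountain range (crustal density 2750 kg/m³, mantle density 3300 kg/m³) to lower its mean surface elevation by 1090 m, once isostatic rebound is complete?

6540 m

Net drop Δ = e − u = e − e ρ_c/ρ_m = e (ρ_m − ρ_c)/ρ_m.
e = Δ ρ_m/(ρ_m − ρ_c) = 1090 m × 3300/550 = 6540 m.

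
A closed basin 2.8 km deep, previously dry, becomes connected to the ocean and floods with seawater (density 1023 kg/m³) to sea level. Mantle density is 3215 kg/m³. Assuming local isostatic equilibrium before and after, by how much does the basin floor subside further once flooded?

1.31 km

After flooding the water column is d + s deep. Its weight must equal the weight of mantle displaced by the extra subsidence s: (d + s) ρ_w = s ρ_m.
s = d ρ_w / (ρ_m − ρ_w) = 2.8 km × 1023/(3215 − 1023) = 1.31 km.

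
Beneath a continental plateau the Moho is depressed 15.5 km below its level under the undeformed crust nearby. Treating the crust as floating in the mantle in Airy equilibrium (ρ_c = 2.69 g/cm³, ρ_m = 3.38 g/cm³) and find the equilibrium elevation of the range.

3.98 km

By Archimedes' principle applied to the lithosphere: ρ_c h = (ρ_m − ρ_c) r.
h = r (ρ_m − ρ_c) / ρ_c = 15.5 km × (3.38 − 2.69) / 2.69 = 3.98 km.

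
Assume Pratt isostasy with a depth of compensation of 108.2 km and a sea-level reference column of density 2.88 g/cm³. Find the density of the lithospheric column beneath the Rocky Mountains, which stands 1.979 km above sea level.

2.83 g/cm³

Pratt balance: ρ_ref D = ρ (D + h).
ρ = ρ_ref D/(D + h) = 2.88 × 108.2 km/(108.2 km + 1.979 km) = 2.83 g/cm³.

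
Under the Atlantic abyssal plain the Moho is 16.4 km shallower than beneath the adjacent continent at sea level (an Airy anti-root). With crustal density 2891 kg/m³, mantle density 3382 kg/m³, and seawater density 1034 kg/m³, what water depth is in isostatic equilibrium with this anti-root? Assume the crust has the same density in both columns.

4.34 km

Replacing a thickness d of crust by seawater at the top must be balanced by replacing crust with mantle at the base: d (ρ_c − ρ_w) = a (ρ_m − ρ_c).
d = a (ρ_m − ρ_c)/(ρ_c − ρ_w) = 16.4 km × 491/1857 = 4.34 km.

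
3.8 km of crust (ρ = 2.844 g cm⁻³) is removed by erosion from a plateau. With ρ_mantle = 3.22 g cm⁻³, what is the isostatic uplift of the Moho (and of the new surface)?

Unloading: uplift u = e ρ_c/ρ_m = 3.8 km × 2.844/3.22 = 3.36 km.

3.36 km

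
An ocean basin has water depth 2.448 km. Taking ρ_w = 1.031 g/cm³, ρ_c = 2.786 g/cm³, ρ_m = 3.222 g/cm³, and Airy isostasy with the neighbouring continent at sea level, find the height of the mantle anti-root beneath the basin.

Balancing pressure at the compensation depth: replacing crust with seawater at the top is compensated by replacing crust with mantle at the base: d (ρ_c − ρ_w) = a (ρ_m − ρ_c).
a = d (ρ_c − ρ_w)/(ρ_m − ρ_c) = 2.448 km × 1.755/0.436 = 9.85 km.

9.85 km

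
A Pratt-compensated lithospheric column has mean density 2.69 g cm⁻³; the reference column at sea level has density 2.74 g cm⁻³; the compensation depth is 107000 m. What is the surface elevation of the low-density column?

1990 m

ρ_ref D = ρ (D + h) → h = D (ρ_ref − ρ)/ρ.
h = 107000 m × (2.74 − 2.69)/2.69 = 1990 m.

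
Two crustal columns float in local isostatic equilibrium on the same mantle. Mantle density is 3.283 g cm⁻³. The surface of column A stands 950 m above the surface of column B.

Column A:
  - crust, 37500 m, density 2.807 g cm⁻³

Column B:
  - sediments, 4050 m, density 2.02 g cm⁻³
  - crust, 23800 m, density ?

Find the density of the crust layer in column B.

2.88 g cm⁻³

Take the compensation level at the base of the deeper column (depth z_c below the surface of column A) and equate Σ ρ_i t_i down to z_c; mantle fills any gap and the z_c terms cancel.
Column A: 37500×2.807 + (z_c − 37500)×3.283
Column B: 950×0 + 4050×2.02 + 23800×ρ + (z_c − 950 − 27850)×3.283
The z_c×3.283 term appears on both sides and cancels. Collect the known terms of each column as K = Σ(ρt)_known − 3.283 × (depth of known layers): K_A = 105262.5 − 3.283×37500 = −17850; K_B = 8181 − 3.283×(950 + 27850) = −86369.4.
Balance: K_A = K_B + 23800×ρ, so ρ = (K_A − K_B)/23800 = 68519.4/23800 = 2.88 g cm⁻³.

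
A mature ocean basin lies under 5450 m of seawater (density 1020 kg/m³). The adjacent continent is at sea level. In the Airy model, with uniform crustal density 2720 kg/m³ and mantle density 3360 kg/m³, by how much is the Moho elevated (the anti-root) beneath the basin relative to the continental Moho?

14500 m

Balancing pressure at the compensation depth: replacing crust with seawater at the top is compensated by replacing crust with mantle at the base: d (ρ_c − ρ_w) = a (ρ_m − ρ_c).
a = d (ρ_c − ρ_w)/(ρ_m − ρ_c) = 5450 m × 1700/640 = 14500 m.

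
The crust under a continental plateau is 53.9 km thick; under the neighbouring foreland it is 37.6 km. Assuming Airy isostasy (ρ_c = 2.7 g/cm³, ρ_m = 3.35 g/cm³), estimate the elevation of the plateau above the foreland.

3.16 km

Excess crust Δ = 53.9 km − 37.6 km = 16.3 km, split between elevation h and root r with h + r = Δ.
Airy balance ρ_c h = (ρ_m − ρ_c) r gives r = h ρ_c/(ρ_m − ρ_c), so h (1 + ρ_c/(ρ_m − ρ_c)) = Δ, i.e. h = Δ (ρ_m − ρ_c)/ρ_m.
h = 16.3 km × 0.65/3.35 = 3.16 km.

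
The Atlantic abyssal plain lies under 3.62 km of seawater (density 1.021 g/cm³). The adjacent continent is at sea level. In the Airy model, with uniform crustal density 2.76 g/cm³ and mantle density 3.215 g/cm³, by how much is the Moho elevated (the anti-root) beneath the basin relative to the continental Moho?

In Airy isostatic equilibrium: replacing crust with seawater at the top is compensated by replacing crust with mantle at the base: d (ρ_c − ρ_w) = a (ρ_m − ρ_c).
a = d (ρ_c − ρ_w)/(ρ_m − ρ_c) = 3.62 km × 1.739/0.455 = 13.8 km.

13.8 km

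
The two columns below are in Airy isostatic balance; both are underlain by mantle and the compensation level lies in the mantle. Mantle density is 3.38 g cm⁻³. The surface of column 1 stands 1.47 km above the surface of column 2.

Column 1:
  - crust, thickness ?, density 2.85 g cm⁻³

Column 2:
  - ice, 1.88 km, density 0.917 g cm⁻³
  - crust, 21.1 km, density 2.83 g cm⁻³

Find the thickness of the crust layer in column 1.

40 km

Take the compensation level at the base of the deeper column (depth z_c below the surface of column 1) and equate Σ ρ_i t_i down to z_c; mantle fills any gap and the z_c terms cancel.
Column 1: x×2.85 + (z_c − 0 − x)×3.38
Column 2: 1.47×0 + 1.88×0.917 + 21.1×2.83 + (z_c − 1.47 − 22.98)×3.38
The z_c×3.38 term appears on both sides and cancels. Collect the known terms of each column as K = Σ(ρt)_known − 3.38 × (depth of known layers): K_1 = 0 − 3.38×0 = 0; K_2 = 61.43696 − 3.38×(1.47 + 22.98) = −21.20404.
Balance: K_1 − x×(3.38 − 2.85) = K_2, so x = (K_1 − K_2)/(3.38 − 2.85) = 21.204/0.53 = 40 km.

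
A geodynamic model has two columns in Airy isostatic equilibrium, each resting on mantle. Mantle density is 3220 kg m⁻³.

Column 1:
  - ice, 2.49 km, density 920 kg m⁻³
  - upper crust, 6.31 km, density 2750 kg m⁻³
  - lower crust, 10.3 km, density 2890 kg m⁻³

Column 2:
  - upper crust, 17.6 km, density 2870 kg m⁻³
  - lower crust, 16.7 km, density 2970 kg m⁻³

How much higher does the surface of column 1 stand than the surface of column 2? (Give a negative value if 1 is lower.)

0.546 km

For any compensation level in the mantle, the mantle terms cancel and isostasy reduces to e = (Σt_1 − Σt_2) − (Σ(ρt)_1 − Σ(ρt)_2) / ρ_m.
Σt_1 = 19.1 km; Σt_2 = 34.3 km; Σ(ρt)_1 = 49410.3; Σ(ρt)_2 = 100111 (in km·kg m⁻³).
e = (19.1 − 34.3) − (49410.3 − 100111) / 3220 = 0.546 km.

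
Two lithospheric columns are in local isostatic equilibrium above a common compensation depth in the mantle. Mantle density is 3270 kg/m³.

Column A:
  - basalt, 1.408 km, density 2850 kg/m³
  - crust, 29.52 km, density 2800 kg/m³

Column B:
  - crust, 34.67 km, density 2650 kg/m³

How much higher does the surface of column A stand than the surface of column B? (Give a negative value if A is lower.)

−2.15 km

For any compensation level in the mantle, the mantle terms cancel and isostasy reduces to e = (Σt_A − Σt_B) − (Σ(ρt)_A − Σ(ρt)_B) / ρ_m.
Σt_A = 30.928 km; Σt_B = 34.67 km; Σ(ρt)_A = 86668.8; Σ(ρt)_B = 91875.5 (in km·kg/m³).
e = (30.928 − 34.67) − (86668.8 − 91875.5) / 3270 = −2.15 km.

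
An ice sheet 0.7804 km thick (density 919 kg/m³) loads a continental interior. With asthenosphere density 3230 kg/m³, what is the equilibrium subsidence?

For local isostatic compensation: the ice load ρ_ice t is balanced by mantle displaced below, ρ_m s.
s = t ρ_ice / ρ_m = 0.7804 km × 919/3230 = 0.222 km.

0.222 km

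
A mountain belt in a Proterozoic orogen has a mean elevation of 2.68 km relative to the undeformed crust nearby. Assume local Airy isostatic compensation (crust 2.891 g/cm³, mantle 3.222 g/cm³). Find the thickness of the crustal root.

23.4 km

By Archimedes' principle applied to the lithosphere: the weight of the topography is balanced by the buoyancy of the root, ρ_c h = (ρ_m − ρ_c) r.
r = h · ρ_c / (ρ_m − ρ_c) = 2.68 km × 2.891 / (3.222 − 2.891) = 23.4 km.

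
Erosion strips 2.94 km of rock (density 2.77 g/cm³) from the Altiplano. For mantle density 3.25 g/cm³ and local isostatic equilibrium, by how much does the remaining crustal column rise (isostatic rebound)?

2.51 km

Unloading: uplift u = e ρ_c/ρ_m = 2.94 km × 2.77/3.25 = 2.51 km.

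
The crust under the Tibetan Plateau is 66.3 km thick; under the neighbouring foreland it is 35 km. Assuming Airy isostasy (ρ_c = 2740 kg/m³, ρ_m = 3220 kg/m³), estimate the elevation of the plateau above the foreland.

Excess crust Δ = 66.3 km − 35 km = 31.3 km, split between elevation h and root r with h + r = Δ.
Airy balance ρ_c h = (ρ_m − ρ_c) r gives r = h ρ_c/(ρ_m − ρ_c), so h (1 + ρ_c/(ρ_m − ρ_c)) = Δ, i.e. h = Δ (ρ_m − ρ_c)/ρ_m.
h = 31.3 km × 480/3220 = 4.67 km.

4.67 km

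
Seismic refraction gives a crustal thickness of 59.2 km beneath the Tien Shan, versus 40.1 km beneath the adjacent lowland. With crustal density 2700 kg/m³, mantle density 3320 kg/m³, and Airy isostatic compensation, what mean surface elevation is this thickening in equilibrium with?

Excess crust Δ = 59.2 km − 40.1 km = 19.1 km, split between elevation h and root r with h + r = Δ.
Airy balance ρ_c h = (ρ_m − ρ_c) r gives r = h ρ_c/(ρ_m − ρ_c), so h (1 + ρ_c/(ρ_m − ρ_c)) = Δ, i.e. h = Δ (ρ_m − ρ_c)/ρ_m.
h = 19.1 km × 620/3320 = 3.57 km.

3.57 km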